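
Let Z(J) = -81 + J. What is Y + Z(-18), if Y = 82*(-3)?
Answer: -345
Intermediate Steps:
Y = -246
Y + Z(-18) = -246 + (-81 - 18) = -246 - 99 = -345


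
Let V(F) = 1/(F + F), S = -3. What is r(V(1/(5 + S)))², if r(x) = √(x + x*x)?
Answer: 2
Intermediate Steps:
V(F) = 1/(2*F)
r(x) = √(x + x²)
r(V(1/(5 + S)))² = (√((1/(2*(1/(5 - 3))))*(1 + 1/(2*(1/(5 - 3))))))² = (√((1/(2*(1/2)))*(1 + 1/(2*(1/2)))))² = (√((1/(2*(½)))*(1 + 1/(2*(½)))))² = (√(((½)*2)*(1 + (½)*2)))² = (√(1*(1 + 1)))² = (√(1*2))² = (√2)² = 2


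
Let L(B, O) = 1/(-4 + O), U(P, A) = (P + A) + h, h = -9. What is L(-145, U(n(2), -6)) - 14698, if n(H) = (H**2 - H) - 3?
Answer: -293961/20 ≈ -14698.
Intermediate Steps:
n(H) = -3 + H**2 - H
U(P, A) = -9 + A + P (U(P, A) = (P + A) - 9 = (A + P) - 9 = -9 + A + P)
L(-145, U(n(2), -6)) - 14698 = 1/(-4 + (-9 - 6 + (-3 + 2**2 - 1*2))) - 14698 = 1/(-4 + (-9 - 6 + (-3 + 4 - 2))) - 14698 = 1/(-4 + (-9 - 6 - 1)) - 14698 = 1/(-4 - 16) - 14698 = 1/(-20) - 14698 = -1/20 - 14698 = -293961/20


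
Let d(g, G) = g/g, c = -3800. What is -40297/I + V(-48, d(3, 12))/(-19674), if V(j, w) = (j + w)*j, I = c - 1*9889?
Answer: 42328933/14962077 ≈ 2.8291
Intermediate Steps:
I = -13689 (I = -3800 - 1*9889 = -3800 - 9889 = -13689)
d(g, G) = 1
V(j, w) = j*(j + w)
-40297/I + V(-48, d(3, 12))/(-19674) = -40297/(-13689) - 48*(-48 + 1)/(-19674) = -40297*(-1/13689) - 48*(-47)*(-1/19674) = 40297/13689 + 2256*(-1/19674) = 40297/13689 - 376/3279 = 42328933/14962077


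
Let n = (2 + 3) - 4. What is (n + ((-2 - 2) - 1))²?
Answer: 16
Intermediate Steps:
n = 1 (n = 5 - 4 = 1)
(n + ((-2 - 2) - 1))² = (1 + ((-2 - 2) - 1))² = (1 + (-4 - 1))² = (1 - 5)² = (-4)² = 16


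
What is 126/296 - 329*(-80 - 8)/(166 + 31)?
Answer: 4297307/29156 ≈ 147.39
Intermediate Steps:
126/296 - 329*(-80 - 8)/(166 + 31) = 126*(1/296) - (-28952)/197 = 63/148 - (-28952)/197 = 63/148 - 329*(-88/197) = 63/148 + 28952/197 = 4297307/29156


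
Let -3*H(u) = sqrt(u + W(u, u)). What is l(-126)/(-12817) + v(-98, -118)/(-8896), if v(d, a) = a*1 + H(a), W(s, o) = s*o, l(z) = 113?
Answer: 253579/57010016 + sqrt(1534)/8896 ≈ 0.0088507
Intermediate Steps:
W(s, o) = o*s
H(u) = -sqrt(u + u**2)/3 (H(u) = -sqrt(u + u*u)/3 = -sqrt(u + u**2)/3)
v(d, a) = a - sqrt(a*(1 + a))/3 (v(d, a) = a*1 - sqrt(a*(1 + a))/3 = a - sqrt(a*(1 + a))/3)
l(-126)/(-12817) + v(-98, -118)/(-8896) = 113/(-12817) + (-118 - 3*sqrt(1534)/3)/(-8896) = 113*(-1/12817) + (-118 - 3*sqrt(1534)/3)*(-1/8896) = -113/12817 + (-118 - sqrt(1534))*(-1/8896) = -113/12817 + (59/4448 + sqrt(1534)/8896) = 253579/57010016 + sqrt(1534)/8896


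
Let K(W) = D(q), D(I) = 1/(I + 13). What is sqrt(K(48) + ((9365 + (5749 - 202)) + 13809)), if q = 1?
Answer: sqrt(5629330)/14 ≈ 169.47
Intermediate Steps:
D(I) = 1/(13 + I)
K(W) = 1/14 (K(W) = 1/(13 + 1) = 1/14)
sqrt(K(48) + ((9365 + (5749 - 202)) + 13809)) = sqrt(1/14 + ((9365 + (5749 - 202)) + 13809)) = sqrt(1/14 + ((9365 + 5547) + 13809)) = sqrt(1/14 + (14912 + 13809)) = sqrt(1/14 + 28721) = sqrt(402095/14) = sqrt(5629330)/14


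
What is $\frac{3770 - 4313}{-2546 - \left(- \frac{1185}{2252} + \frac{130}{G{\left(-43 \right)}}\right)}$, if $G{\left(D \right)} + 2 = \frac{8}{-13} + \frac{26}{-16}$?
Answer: $\frac{539270676}{2497544447} \approx 0.21592$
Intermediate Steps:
$G{\left(D \right)} = - \frac{441}{104}$ ($G{\left(D \right)} = -2 + \left(\frac{8}{-13} + \frac{26}{-16}\right) = -2 + \left(8 \left(- \frac{1}{13}\right) + 26 \left(- \frac{1}{16}\right)\right) = -2 - \frac{233}{104} = - \frac{441}{104}$)
$\frac{3770 - 4313}{-2546 - \left(- \frac{1185}{2252} + \frac{130}{G{\left(-43 \right)}}\right)} = \frac{3770 - 4313}{-2546 - \left(- \frac{13520}{441} - \frac{1185}{2252}\right)} = - \frac{543}{-2546 - - \frac{30969625}{993132}} = - \frac{543}{-2546 + \left(\frac{1185}{2252} + \frac{13520}{441}\right)} = - \frac{543}{-2546 + \frac{30969625}{993132}} = - \frac{543}{- \frac{2497544447}{993132}} = \left(-543\right) \left(- \frac{993132}{2497544447}\right) = \frac{539270676}{2497544447}$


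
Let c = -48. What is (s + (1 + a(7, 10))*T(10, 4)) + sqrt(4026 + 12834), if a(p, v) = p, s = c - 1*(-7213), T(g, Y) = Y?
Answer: 7197 + 2*sqrt(4215) ≈ 7326.8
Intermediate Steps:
s = 7165 (s = -48 - 1*(-7213) = -48 + 7213 = 7165)
(s + (1 + a(7, 10))*T(10, 4)) + sqrt(4026 + 12834) = (7165 + (1 + 7)*4) + sqrt(4026 + 12834) = (7165 + 8*4) + sqrt(16860) = (7165 + 32) + 2*sqrt(4215) = 7197 + 2*sqrt(4215)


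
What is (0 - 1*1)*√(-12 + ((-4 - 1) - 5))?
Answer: -I*√22 ≈ -4.6904*I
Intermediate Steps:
(0 - 1*1)*√(-12 + ((-4 - 1) - 5)) = (0 - 1)*√(-12 + (-5 - 5)) = -√(-12 - 10) = -√(-22) = -I*√22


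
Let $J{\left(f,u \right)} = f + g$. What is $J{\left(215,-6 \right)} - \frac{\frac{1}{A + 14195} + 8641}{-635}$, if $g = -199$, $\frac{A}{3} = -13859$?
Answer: $\frac{514808981}{17387570} \approx 29.608$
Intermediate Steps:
$A = -41577$ ($A = 3 \left(-13859\right) = -41577$)
$J{\left(f,u \right)} = -199 + f$ ($J{\left(f,u \right)} = f - 199 = -199 + f$)
$J{\left(215,-6 \right)} - \frac{\frac{1}{A + 14195} + 8641}{-635} = \left(-199 + 215\right) - \frac{\frac{1}{-41577 + 14195} + 8641}{-635} = 16 - \left(\frac{1}{-27382} + 8641\right) \left(- \frac{1}{635}\right) = 16 - \left(- \frac{1}{27382} + 8641\right) \left(- \frac{1}{635}\right) = 16 - \frac{236607861}{27382} \left(- \frac{1}{635}\right) = 16 - - \frac{236607861}{17387570} = 16 + \frac{236607861}{17387570} = \frac{514808981}{17387570}$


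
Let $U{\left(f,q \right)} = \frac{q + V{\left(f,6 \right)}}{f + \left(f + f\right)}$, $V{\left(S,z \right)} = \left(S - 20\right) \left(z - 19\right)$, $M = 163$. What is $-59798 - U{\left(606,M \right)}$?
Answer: $- \frac{36235103}{606} \approx -59794.0$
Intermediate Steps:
$V{\left(S,z \right)} = \left(-20 + S\right) \left(-19 + z\right)$
$U{\left(f,q \right)} = \frac{260 + q - 13 f}{3 f}$ ($U{\left(f,q \right)} = \frac{q + \left(380 - 120 - 19 f + f 6\right)}{f + \left(f + f\right)} = \frac{q + \left(380 - 120 - 19 f + 6 f\right)}{f + 2 f} = \frac{q - \left(-260 + 13 f\right)}{3 f} = \left(260 + q - 13 f\right) \frac{1}{3 f} = \frac{260 + q - 13 f}{3 f}$)
$-59798 - U{\left(606,M \right)} = -59798 - \frac{260 + 163 - 7878}{3 \cdot 606} = -59798 - \frac{1}{3} \cdot \frac{1}{606} \left(260 + 163 - 7878\right) = -59798 - \frac{1}{3} \cdot \frac{1}{606} \left(-7455\right) = -59798 - - \frac{2485}{606} = -59798 + \frac{2485}{606} = - \frac{36235103}{606}$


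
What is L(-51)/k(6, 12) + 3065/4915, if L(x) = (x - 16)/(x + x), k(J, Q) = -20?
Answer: 1184659/2005320 ≈ 0.59076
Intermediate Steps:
L(x) = (-16 + x)/(2*x) (L(x) = (-16 + x)/((2*x)) = (-16 + x)*(1/(2*x)) = (-16 + x)/(2*x))
L(-51)/k(6, 12) + 3065/4915 = ((½)*(-16 - 51)/(-51))/(-20) + 3065/4915 = ((½)*(-1/51)*(-67))*(-1/20) + 3065*(1/4915) = (67/102)*(-1/20) + 613/983 = -67/2040 + 613/983 = 1184659/2005320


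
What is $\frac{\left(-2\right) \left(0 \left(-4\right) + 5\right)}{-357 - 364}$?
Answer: $\frac{10}{721} \approx 0.01387$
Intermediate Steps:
$\frac{\left(-2\right) \left(0 \left(-4\right) + 5\right)}{-357 - 364} = \frac{\left(-2\right) \left(0 + 5\right)}{-721} = \left(-2\right) 5 \left(- \frac{1}{721}\right) = \left(-10\right) \left(- \frac{1}{721}\right) = \frac{10}{721}$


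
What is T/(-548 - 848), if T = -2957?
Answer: 2957/1396 ≈ 2.1182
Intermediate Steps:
T/(-548 - 848) = -2957/(-548 - 848) = -2957/(-1396) = -2957*(-1/1396) = 2957/1396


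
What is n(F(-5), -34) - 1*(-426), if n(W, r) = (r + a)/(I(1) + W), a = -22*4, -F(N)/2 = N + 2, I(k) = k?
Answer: 2860/7 ≈ 408.57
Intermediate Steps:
F(N) = -4 - 2*N (F(N) = -2*(N + 2) = -2*(2 + N) = -4 - 2*N)
a = -88
n(W, r) = (-88 + r)/(1 + W) (n(W, r) = (r - 88)/(1 + W) = (-88 + r)/(1 + W))
n(F(-5), -34) - 1*(-426) = (-88 - 34)/(1 + (-4 - 2*(-5))) - 1*(-426) = -122/(1 + (-4 + 10)) + 426 = -122/(1 + 6) + 426 = -122/7 + 426 = 2860/7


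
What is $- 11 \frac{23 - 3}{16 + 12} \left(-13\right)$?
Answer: $\frac{715}{7} \approx 102.14$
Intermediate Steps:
$- 11 \frac{23 - 3}{16 + 12} \left(-13\right) = - 11 \cdot \frac{20}{28} \left(-13\right) = - 11 \cdot 20 \cdot \frac{1}{28} \left(-13\right) = \left(-11\right) \frac{5}{7} \left(-13\right) = \left(- \frac{55}{7}\right) \left(-13\right) = \frac{715}{7}$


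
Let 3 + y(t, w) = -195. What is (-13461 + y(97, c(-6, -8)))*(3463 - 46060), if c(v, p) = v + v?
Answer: 581832423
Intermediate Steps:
c(v, p) = 2*v
y(t, w) = -198 (y(t, w) = -3 - 195 = -198)
(-13461 + y(97, c(-6, -8)))*(3463 - 46060) = (-13461 - 198)*(3463 - 46060) = -13659*(-42597) = 581832423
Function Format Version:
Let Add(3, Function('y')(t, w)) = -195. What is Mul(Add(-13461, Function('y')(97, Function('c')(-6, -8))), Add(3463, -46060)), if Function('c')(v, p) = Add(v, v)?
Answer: 581832423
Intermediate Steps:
Function('c')(v, p) = Mul(2, v)
Function('y')(t, w) = -198 (Function('y')(t, w) = Add(-3, -195) = -198)
Mul(Add(-13461, Function('y')(97, Function('c')(-6, -8))), Add(3463, -46060)) = Mul(Add(-13461, -198), Add(3463, -46060)) = Mul(-13659, -42597) = 581832423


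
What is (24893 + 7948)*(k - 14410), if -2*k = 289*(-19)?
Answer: -766147689/2 ≈ -3.8307e+8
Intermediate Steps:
k = 5491/2 (k = -289*(-19)/2 = -½*(-5491) = 5491/2 ≈ 2745.5)
(24893 + 7948)*(k - 14410) = (24893 + 7948)*(5491/2 - 14410) = 32841*(-23329/2) = -766147689/2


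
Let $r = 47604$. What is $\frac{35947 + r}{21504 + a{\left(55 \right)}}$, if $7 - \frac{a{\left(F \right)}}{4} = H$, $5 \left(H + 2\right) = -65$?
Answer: $\frac{83551}{21592} \approx 3.8695$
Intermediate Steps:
$H = -15$ ($H = -2 + \frac{1}{5} \left(-65\right) = -2 - 13 = -15$)
$a{\left(F \right)} = 88$ ($a{\left(F \right)} = 28 - -60 = 28 + 60 = 88$)
$\frac{35947 + r}{21504 + a{\left(55 \right)}} = \frac{35947 + 47604}{21504 + 88} = \frac{83551}{21592}$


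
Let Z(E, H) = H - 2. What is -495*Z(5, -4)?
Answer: 2970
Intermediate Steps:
Z(E, H) = -2 + H
-495*Z(5, -4) = -495*(-2 - 4) = -495*(-6) = 2970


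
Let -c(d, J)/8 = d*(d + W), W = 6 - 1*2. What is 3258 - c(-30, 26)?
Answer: 9498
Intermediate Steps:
W = 4 (W = 6 - 2 = 4)
c(d, J) = -8*d*(4 + d) (c(d, J) = -8*d*(d + 4) = -8*d*(4 + d))
3258 - c(-30, 26) = 3258 - (-8)*(-30)*(4 - 30) = 3258 - (-8)*(-30)*(-26) = 3258 - 1*(-6240) = 3258 + 6240 = 9498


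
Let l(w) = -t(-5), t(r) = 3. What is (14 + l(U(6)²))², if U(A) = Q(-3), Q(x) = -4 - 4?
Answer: 121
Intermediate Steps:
Q(x) = -8
U(A) = -8
l(w) = -3 (l(w) = -1*3 = -3)
(14 + l(U(6)²))² = (14 - 3)² = 11² = 121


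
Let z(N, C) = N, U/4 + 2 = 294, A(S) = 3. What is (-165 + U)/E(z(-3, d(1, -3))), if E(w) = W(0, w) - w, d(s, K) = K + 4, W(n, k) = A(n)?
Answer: 1003/6 ≈ 167.17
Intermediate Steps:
W(n, k) = 3
d(s, K) = 4 + K
U = 1168 (U = -8 + 4*294 = -8 + 1176 = 1168)
E(w) = 3 - w
(-165 + U)/E(z(-3, d(1, -3))) = (-165 + 1168)/(3 - 1*(-3)) = 1003/(3 + 3) = 1003/6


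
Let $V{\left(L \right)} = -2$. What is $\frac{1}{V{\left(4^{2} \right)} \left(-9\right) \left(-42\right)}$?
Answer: $- \frac{1}{756} \approx -0.0013228$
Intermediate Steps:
$\frac{1}{V{\left(4^{2} \right)} \left(-9\right) \left(-42\right)} = \frac{1}{\left(-2\right) \left(-9\right) \left(-42\right)} = \frac{1}{18 \left(-42\right)} = \frac{1}{-756} = - \frac{1}{756}$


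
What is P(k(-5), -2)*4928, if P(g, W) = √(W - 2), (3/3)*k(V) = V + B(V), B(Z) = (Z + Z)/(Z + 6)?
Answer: 9856*I ≈ 9856.0*I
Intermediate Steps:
B(Z) = 2*Z/(6 + Z) (B(Z) = (2*Z)/(6 + Z) = 2*Z/(6 + Z))
k(V) = V + 2*V/(6 + V)
P(g, W) = √(-2 + W)
P(k(-5), -2)*4928 = √(-2 - 2)*4928 = √(-4)*4928 = (2*I)*4928 = 9856*I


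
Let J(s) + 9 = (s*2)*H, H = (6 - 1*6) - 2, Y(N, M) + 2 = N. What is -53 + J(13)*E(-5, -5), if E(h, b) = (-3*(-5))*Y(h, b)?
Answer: 6352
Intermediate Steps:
Y(N, M) = -2 + N
H = -2 (H = (6 - 6) - 2 = 0 - 2 = -2)
E(h, b) = -30 + 15*h (E(h, b) = (-3*(-5))*(-2 + h) = 15*(-2 + h) = -30 + 15*h)
J(s) = -9 - 4*s (J(s) = -9 + (s*2)*(-2) = -9 + (2*s)*(-2) = -9 - 4*s)
-53 + J(13)*E(-5, -5) = -53 + (-9 - 4*13)*(-30 + 15*(-5)) = -53 + (-9 - 52)*(-30 - 75) = -53 - 61*(-105) = -53 + 6405 = 6352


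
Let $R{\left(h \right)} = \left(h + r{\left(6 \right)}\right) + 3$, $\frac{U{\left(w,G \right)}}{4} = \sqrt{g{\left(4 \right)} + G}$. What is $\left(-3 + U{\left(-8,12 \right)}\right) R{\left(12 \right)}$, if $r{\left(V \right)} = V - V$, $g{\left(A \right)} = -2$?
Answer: $-45 + 60 \sqrt{10} \approx 144.74$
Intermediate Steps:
$r{\left(V \right)} = 0$
$U{\left(w,G \right)} = 4 \sqrt{-2 + G}$
$R{\left(h \right)} = 3 + h$ ($R{\left(h \right)} = \left(h + 0\right) + 3 = h + 3 = 3 + h$)
$\left(-3 + U{\left(-8,12 \right)}\right) R{\left(12 \right)} = \left(-3 + 4 \sqrt{-2 + 12}\right) \left(3 + 12\right) = \left(-3 + 4 \sqrt{10}\right) 15 = -45 + 60 \sqrt{10}$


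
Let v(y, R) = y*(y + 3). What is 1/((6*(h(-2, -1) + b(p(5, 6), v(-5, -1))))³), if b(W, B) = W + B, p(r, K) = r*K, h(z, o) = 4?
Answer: 1/18399744 ≈ 5.4349e-8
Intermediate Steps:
v(y, R) = y*(3 + y)
p(r, K) = K*r
b(W, B) = B + W
1/((6*(h(-2, -1) + b(p(5, 6), v(-5, -1))))³) = 1/((6*(4 + (-5*(3 - 5) + 6*5)))³) = 1/((6*(4 + (-5*(-2) + 30)))³) = 1/((6*(4 + (10 + 30)))³) = 1/((6*(4 + 40))³) = 1/((6*44)³) = 1/(264³) = 1/18399744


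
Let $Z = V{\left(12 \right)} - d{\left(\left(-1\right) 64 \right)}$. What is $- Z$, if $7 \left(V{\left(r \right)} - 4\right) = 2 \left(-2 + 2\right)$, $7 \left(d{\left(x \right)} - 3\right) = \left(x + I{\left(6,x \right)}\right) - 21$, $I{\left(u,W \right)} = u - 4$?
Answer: $- \frac{90}{7} \approx -12.857$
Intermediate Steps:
$I{\left(u,W \right)} = -4 + u$ ($I{\left(u,W \right)} = u - 4 = -4 + u$)
$d{\left(x \right)} = \frac{2}{7} + \frac{x}{7}$ ($d{\left(x \right)} = 3 + \frac{\left(x + \left(-4 + 6\right)\right) - 21}{7} = 3 + \frac{\left(x + 2\right) - 21}{7} = 3 + \frac{\left(2 + x\right) - 21}{7} = 3 + \frac{-19 + x}{7} = 3 + \left(- \frac{19}{7} + \frac{x}{7}\right) = \frac{2}{7} + \frac{x}{7}$)
$V{\left(r \right)} = 4$ ($V{\left(r \right)} = 4 + \frac{2 \left(-2 + 2\right)}{7} = 4 + \frac{2 \cdot 0}{7} = 4 + \frac{1}{7} \cdot 0 = 4 + 0 = 4$)
$Z = \frac{90}{7}$ ($Z = 4 - \left(\frac{2}{7} + \frac{\left(-1\right) 64}{7}\right) = 4 - \left(\frac{2}{7} + \frac{1}{7} \left(-64\right)\right) = 4 - \left(\frac{2}{7} - \frac{64}{7}\right) = 4 - - \frac{62}{7} = 4 + \frac{62}{7} = \frac{90}{7} \approx 12.857$)
$- Z = \left(-1\right) \frac{90}{7} = - \frac{90}{7}$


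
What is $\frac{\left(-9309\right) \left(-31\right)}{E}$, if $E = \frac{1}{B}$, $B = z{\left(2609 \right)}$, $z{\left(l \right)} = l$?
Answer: $752902611$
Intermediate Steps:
$B = 2609$
$E = \frac{1}{2609} \approx 0.00038329$
$\frac{\left(-9309\right) \left(-31\right)}{E} = \left(-9309\right) \left(-31\right) \frac{1}{\frac{1}{2609}} = 288579 \cdot 2609 = 752902611$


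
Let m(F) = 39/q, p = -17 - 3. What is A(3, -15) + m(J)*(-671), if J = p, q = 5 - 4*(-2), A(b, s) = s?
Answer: -2028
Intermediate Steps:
q = 13 (q = 5 + 8 = 13)
p = -20
J = -20
m(F) = 3 (m(F) = 39/13 = 39*(1/13) = 3)
A(3, -15) + m(J)*(-671) = -15 + 3*(-671) = -15 - 2013 = -2028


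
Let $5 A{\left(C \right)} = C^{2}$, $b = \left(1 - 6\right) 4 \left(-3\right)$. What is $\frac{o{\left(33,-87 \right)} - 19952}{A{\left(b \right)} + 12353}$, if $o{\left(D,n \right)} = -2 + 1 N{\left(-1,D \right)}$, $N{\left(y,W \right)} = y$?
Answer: $- \frac{19955}{13073} \approx -1.5264$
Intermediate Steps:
$b = 60$ ($b = \left(1 - 6\right) 4 \left(-3\right) = \left(-5\right) 4 \left(-3\right) = \left(-20\right) \left(-3\right) = 60$)
$o{\left(D,n \right)} = -3$ ($o{\left(D,n \right)} = -2 + 1 \left(-1\right) = -2 - 1 = -3$)
$A{\left(C \right)} = \frac{C^{2}}{5}$
$\frac{o{\left(33,-87 \right)} - 19952}{A{\left(b \right)} + 12353} = \frac{-3 - 19952}{\frac{60^{2}}{5} + 12353} = - \frac{19955}{\frac{1}{5} \cdot 3600 + 12353} = - \frac{19955}{720 + 12353} = - \frac{19955}{13073}$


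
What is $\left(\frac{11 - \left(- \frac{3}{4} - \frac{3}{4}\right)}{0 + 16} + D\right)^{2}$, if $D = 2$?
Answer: $\frac{7921}{1024} \approx 7.7354$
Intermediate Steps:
$\left(\frac{11 - \left(- \frac{3}{4} - \frac{3}{4}\right)}{0 + 16} + D\right)^{2} = \left(\frac{11 - \left(- \frac{3}{4} - \frac{3}{4}\right)}{0 + 16} + 2\right)^{2} = \left(\frac{11 - - \frac{3}{2}}{16} + 2\right)^{2} = \left(\left(11 + \left(\frac{3}{4} + \frac{3}{4}\right)\right) \frac{1}{16} + 2\right)^{2} = \left(\left(11 + \frac{3}{2}\right) \frac{1}{16} + 2\right)^{2} = \left(\frac{25}{2} \cdot \frac{1}{16} + 2\right)^{2} = \left(\frac{25}{32} + 2\right)^{2} = \left(\frac{89}{32}\right)^{2} = \frac{7921}{1024}$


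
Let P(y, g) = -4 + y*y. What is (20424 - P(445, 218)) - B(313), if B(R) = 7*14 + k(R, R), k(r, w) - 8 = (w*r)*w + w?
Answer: -30842313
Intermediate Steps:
k(r, w) = 8 + w + r*w² (k(r, w) = 8 + ((w*r)*w + w) = 8 + ((r*w)*w + w) = 8 + (r*w² + w) = 8 + (w + r*w²) = 8 + w + r*w²)
P(y, g) = -4 + y²
B(R) = 106 + R + R³ (B(R) = 7*14 + (8 + R + R*R²) = 98 + (8 + R + R³) = 106 + R + R³)
(20424 - P(445, 218)) - B(313) = (20424 - (-4 + 445²)) - (106 + 313 + 313³) = (20424 - (-4 + 198025)) - (106 + 313 + 30664297) = (20424 - 1*198021) - 1*30664716 = (20424 - 198021) - 30664716 = -177597 - 30664716 = -30842313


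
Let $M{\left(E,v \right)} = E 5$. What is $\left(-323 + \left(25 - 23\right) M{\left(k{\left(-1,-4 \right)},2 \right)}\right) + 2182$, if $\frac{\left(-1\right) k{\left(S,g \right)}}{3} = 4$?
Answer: $1739$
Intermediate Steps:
$k{\left(S,g \right)} = -12$ ($k{\left(S,g \right)} = \left(-3\right) 4 = -12$)
$M{\left(E,v \right)} = 5 E$
$\left(-323 + \left(25 - 23\right) M{\left(k{\left(-1,-4 \right)},2 \right)}\right) + 2182 = \left(-323 + \left(25 - 23\right) 5 \left(-12\right)\right) + 2182 = \left(-323 + 2 \left(-60\right)\right) + 2182 = \left(-323 - 120\right) + 2182 = -443 + 2182 = 1739$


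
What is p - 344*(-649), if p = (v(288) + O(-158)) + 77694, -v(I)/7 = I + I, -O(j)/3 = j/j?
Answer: 296915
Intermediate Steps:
O(j) = -3 (O(j) = -3*j/j = -3*1 = -3)
v(I) = -14*I (v(I) = -7*(I + I) = -14*I)
p = 73659 (p = (-14*288 - 3) + 77694 = (-4032 - 3) + 77694 = -4035 + 77694 = 73659)
p - 344*(-649) = 73659 - 344*(-649) = 73659 - 1*(-223256) = 73659 + 223256 = 296915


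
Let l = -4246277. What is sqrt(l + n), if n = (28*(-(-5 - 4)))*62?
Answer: I*sqrt(4230653) ≈ 2056.9*I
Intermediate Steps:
n = 15624 (n = (28*(-1*(-9)))*62 = (28*9)*62 = 252*62 = 15624)
sqrt(l + n) = sqrt(-4246277 + 15624) = sqrt(-4230653) = I*sqrt(4230653)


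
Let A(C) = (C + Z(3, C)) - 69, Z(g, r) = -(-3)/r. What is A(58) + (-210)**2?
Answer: 2557165/58 ≈ 44089.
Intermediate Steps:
Z(g, r) = 3/r
A(C) = -69 + C + 3/C (A(C) = (C + 3/C) - 69 = -69 + C + 3/C)
A(58) + (-210)**2 = (-69 + 58 + 3/58) + (-210)**2 = (-69 + 58 + 3*(1/58)) + 44100 = (-69 + 58 + 3/58) + 44100 = -635/58 + 44100 = 2557165/58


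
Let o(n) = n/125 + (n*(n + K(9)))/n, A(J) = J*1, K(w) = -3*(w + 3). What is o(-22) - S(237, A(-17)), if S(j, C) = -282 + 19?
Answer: 25603/125 ≈ 204.82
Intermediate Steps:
K(w) = -9 - 3*w (K(w) = -3*(3 + w) = -9 - 3*w)
A(J) = J
S(j, C) = -263
o(n) = -36 + 126*n/125 (o(n) = n/125 + (n*(n + (-9 - 3*9)))/n = n*(1/125) + (n*(n + (-9 - 27)))/n = n/125 + (n*(n - 36))/n = n/125 + (n*(-36 + n))/n = n/125 + (-36 + n) = -36 + 126*n/125)
o(-22) - S(237, A(-17)) = (-36 + (126/125)*(-22)) - 1*(-263) = (-36 - 2772/125) + 263 = -7272/125 + 263 = 25603/125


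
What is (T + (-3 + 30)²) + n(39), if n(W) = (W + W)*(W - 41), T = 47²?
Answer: 2782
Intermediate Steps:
T = 2209
n(W) = 2*W*(-41 + W) (n(W) = (2*W)*(-41 + W) = 2*W*(-41 + W))
(T + (-3 + 30)²) + n(39) = (2209 + (-3 + 30)²) + 2*39*(-41 + 39) = (2209 + 27²) + 2*39*(-2) = (2209 + 729) - 156 = 2938 - 156 = 2782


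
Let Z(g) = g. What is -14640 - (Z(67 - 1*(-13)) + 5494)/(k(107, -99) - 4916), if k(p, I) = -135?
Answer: -73941066/5051 ≈ -14639.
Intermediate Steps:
-14640 - (Z(67 - 1*(-13)) + 5494)/(k(107, -99) - 4916) = -14640 - ((67 - 1*(-13)) + 5494)/(-135 - 4916) = -14640 - ((67 + 13) + 5494)/(-5051) = -14640 - (80 + 5494)*(-1)/5051 = -14640 - 5574*(-1)/5051 = -14640 - 1*(-5574/5051) = -14640 + 5574/5051 = -73941066/5051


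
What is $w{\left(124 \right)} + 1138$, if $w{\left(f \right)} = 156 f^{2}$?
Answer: $2399794$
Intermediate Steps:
$w{\left(124 \right)} + 1138 = 156 \cdot 124^{2} + 1138 = 156 \cdot 15376 + 1138 = 2398656 + 1138 = 2399794$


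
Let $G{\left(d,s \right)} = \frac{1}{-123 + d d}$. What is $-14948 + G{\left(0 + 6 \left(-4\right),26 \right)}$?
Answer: $- \frac{6771443}{453} \approx -14948.0$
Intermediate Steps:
$G{\left(d,s \right)} = \frac{1}{-123 + d^{2}}$
$-14948 + G{\left(0 + 6 \left(-4\right),26 \right)} = -14948 + \frac{1}{-123 + \left(0 + 6 \left(-4\right)\right)^{2}} = -14948 + \frac{1}{-123 + \left(0 - 24\right)^{2}} = -14948 + \frac{1}{-123 + \left(-24\right)^{2}} = -14948 + \frac{1}{-123 + 576} = -14948 + \frac{1}{453} = - \frac{6771443}{453}$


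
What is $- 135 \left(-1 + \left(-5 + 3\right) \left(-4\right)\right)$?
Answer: $-945$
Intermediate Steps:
$- 135 \left(-1 + \left(-5 + 3\right) \left(-4\right)\right) = - 135 \left(-1 - -8\right) = - 135 \left(-1 + 8\right) = \left(-135\right) 7 = -945$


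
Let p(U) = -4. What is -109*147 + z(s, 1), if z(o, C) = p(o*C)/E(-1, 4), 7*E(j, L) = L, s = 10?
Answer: -16030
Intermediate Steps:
E(j, L) = L/7
z(o, C) = -7 (z(o, C) = -4/((⅐)*4) = -4/4/7 = -4*7/4 = -7)
-109*147 + z(s, 1) = -109*147 - 7 = -16023 - 7 = -16030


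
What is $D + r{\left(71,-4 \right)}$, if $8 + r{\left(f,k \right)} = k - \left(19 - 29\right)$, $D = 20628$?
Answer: $20626$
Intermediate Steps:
$r{\left(f,k \right)} = 2 + k$ ($r{\left(f,k \right)} = -8 - \left(19 - 29 - k\right) = -8 + \left(k - \left(19 - 29\right)\right) = -8 + \left(k - -10\right) = -8 + \left(k + 10\right) = -8 + \left(10 + k\right) = 2 + k$)
$D + r{\left(71,-4 \right)} = 20628 + \left(2 - 4\right) = 20628 - 2 = 20626$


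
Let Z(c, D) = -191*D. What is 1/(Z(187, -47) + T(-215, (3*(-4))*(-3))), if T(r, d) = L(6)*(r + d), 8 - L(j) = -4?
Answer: 1/6829 ≈ 0.00014643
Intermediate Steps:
L(j) = 12 (L(j) = 8 - 1*(-4) = 8 + 4 = 12)
T(r, d) = 12*d + 12*r (T(r, d) = 12*(r + d) = 12*(d + r) = 12*d + 12*r)
1/(Z(187, -47) + T(-215, (3*(-4))*(-3))) = 1/(-191*(-47) + (12*((3*(-4))*(-3)) + 12*(-215))) = 1/(8977 + (12*(-12*(-3)) - 2580)) = 1/(8977 + (12*36 - 2580)) = 1/(8977 + (432 - 2580)) = 1/(8977 - 2148) = 1/6829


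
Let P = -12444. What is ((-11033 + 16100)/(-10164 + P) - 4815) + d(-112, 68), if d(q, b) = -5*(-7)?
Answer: -12007923/2512 ≈ -4780.2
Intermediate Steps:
d(q, b) = 35
((-11033 + 16100)/(-10164 + P) - 4815) + d(-112, 68) = ((-11033 + 16100)/(-10164 - 12444) - 4815) + 35 = (5067/(-22608) - 4815) + 35 = (5067*(-1/22608) - 4815) + 35 = (-563/2512 - 4815) + 35 = -12095843/2512 + 35 = -12007923/2512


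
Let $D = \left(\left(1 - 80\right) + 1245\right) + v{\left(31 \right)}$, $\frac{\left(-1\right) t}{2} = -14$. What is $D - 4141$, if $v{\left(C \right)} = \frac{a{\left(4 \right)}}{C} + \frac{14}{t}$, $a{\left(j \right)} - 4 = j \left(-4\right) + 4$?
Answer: $- \frac{184435}{62} \approx -2974.8$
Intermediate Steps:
$a{\left(j \right)} = 8 - 4 j$ ($a{\left(j \right)} = 4 + \left(j \left(-4\right) + 4\right) = 4 - \left(-4 + 4 j\right) = 8 - 4 j$)
$t = 28$ ($t = \left(-2\right) \left(-14\right) = 28$)
$v{\left(C \right)} = \frac{1}{2} - \frac{8}{C}$ ($v{\left(C \right)} = \frac{8 - 16}{C} + \frac{14}{28} = \frac{8 - 16}{C} + 14 \cdot \frac{1}{28} = - \frac{8}{C} + \frac{1}{2} = \frac{1}{2} - \frac{8}{C}$)
$D = \frac{72307}{62}$ ($D = \left(\left(1 - 80\right) + 1245\right) + \frac{-16 + 31}{2 \cdot 31} = \left(\left(1 - 80\right) + 1245\right) + \frac{1}{2} \cdot \frac{1}{31} \cdot 15 = \left(-79 + 1245\right) + \frac{15}{62} = 1166 + \frac{15}{62} = \frac{72307}{62} \approx 1166.2$)
$D - 4141 = \frac{72307}{62} - 4141 = - \frac{184435}{62}$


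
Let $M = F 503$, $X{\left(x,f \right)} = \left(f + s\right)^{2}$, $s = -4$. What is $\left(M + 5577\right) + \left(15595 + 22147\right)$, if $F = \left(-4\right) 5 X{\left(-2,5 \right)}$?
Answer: $33259$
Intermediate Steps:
$X{\left(x,f \right)} = \left(-4 + f\right)^{2}$ ($X{\left(x,f \right)} = \left(f - 4\right)^{2} = \left(-4 + f\right)^{2}$)
$F = -20$ ($F = \left(-4\right) 5 \left(-4 + 5\right)^{2} = - 20 \cdot 1^{2} = \left(-20\right) 1 = -20$)
$M = -10060$ ($M = \left(-20\right) 503 = -10060$)
$\left(M + 5577\right) + \left(15595 + 22147\right) = \left(-10060 + 5577\right) + \left(15595 + 22147\right) = -4483 + 37742 = 33259$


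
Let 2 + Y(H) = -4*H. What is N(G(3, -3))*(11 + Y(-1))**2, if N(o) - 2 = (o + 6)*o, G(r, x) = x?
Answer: -1183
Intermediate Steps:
Y(H) = -2 - 4*H
N(o) = 2 + o*(6 + o) (N(o) = 2 + (o + 6)*o = 2 + (6 + o)*o = 2 + o*(6 + o))
N(G(3, -3))*(11 + Y(-1))**2 = (2 + (-3)**2 + 6*(-3))*(11 + (-2 - 4*(-1)))**2 = (2 + 9 - 18)*(11 + (-2 + 4))**2 = -7*(11 + 2)**2 = -7*13**2 = -7*169 = -1183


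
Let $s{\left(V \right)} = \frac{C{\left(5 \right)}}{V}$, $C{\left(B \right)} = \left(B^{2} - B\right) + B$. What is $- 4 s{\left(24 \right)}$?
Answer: $- \frac{25}{6} \approx -4.1667$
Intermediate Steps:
$C{\left(B \right)} = B^{2}$
$s{\left(V \right)} = \frac{25}{V}$ ($s{\left(V \right)} = \frac{5^{2}}{V} = \frac{25}{V}$)
$- 4 s{\left(24 \right)} = - 4 \cdot \frac{25}{24} = - 4 \cdot 25 \cdot \frac{1}{24} = \left(-4\right) \frac{25}{24} = - \frac{25}{6}$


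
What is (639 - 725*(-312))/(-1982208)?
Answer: -75613/660736 ≈ -0.11444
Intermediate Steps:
(639 - 725*(-312))/(-1982208) = (639 + 226200)*(-1/1982208) = 226839*(-1/1982208) = -75613/660736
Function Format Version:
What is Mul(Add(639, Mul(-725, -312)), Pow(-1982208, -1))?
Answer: Rational(-75613, 660736) ≈ -0.11444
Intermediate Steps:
Mul(Add(639, Mul(-725, -312)), Pow(-1982208, -1)) = Mul(Add(639, 226200), Rational(-1, 1982208)) = Mul(226839, Rational(-1, 1982208)) = Rational(-75613, 660736)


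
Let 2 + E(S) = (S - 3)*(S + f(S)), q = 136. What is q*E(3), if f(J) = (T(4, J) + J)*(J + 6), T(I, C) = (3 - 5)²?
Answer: -272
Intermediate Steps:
T(I, C) = 4 (T(I, C) = (-2)² = 4)
f(J) = (4 + J)*(6 + J) (f(J) = (4 + J)*(J + 6) = (4 + J)*(6 + J))
E(S) = -2 + (-3 + S)*(24 + S² + 11*S) (E(S) = -2 + (S - 3)*(S + (24 + S² + 10*S)) = -2 + (-3 + S)*(24 + S² + 11*S))
q*E(3) = 136*(-74 + 3³ - 9*3 + 8*3²) = 136*(-74 + 27 - 27 + 8*9) = 136*(-74 + 27 - 27 + 72) = 136*(-2) = -272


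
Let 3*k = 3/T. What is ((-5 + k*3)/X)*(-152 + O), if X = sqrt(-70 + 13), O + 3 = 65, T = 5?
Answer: -132*I*sqrt(57)/19 ≈ -52.451*I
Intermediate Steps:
O = 62 (O = -3 + 65 = 62)
k = 1/5 (k = (3/5)/3 = (3*(1/5))/3 = (1/3)*(3/5) = 1/5 ≈ 0.20000)
X = I*sqrt(57) (X = sqrt(-57) = I*sqrt(57) ≈ 7.5498*I)
((-5 + k*3)/X)*(-152 + O) = ((-5 + (1/5)*3)/((I*sqrt(57))))*(-152 + 62) = ((-5 + 3/5)*(-I*sqrt(57)/57))*(-90) = -(-22)*I*sqrt(57)/285*(-90) = (22*I*sqrt(57)/285)*(-90) = -132*I*sqrt(57)/19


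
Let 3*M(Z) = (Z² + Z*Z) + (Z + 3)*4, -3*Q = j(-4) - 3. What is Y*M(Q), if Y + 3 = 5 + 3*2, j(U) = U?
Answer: 2320/27 ≈ 85.926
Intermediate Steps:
Y = 8 (Y = -3 + (5 + 3*2) = -3 + (5 + 6) = -3 + 11 = 8)
Q = 7/3 (Q = -(-4 - 3)/3 = -⅓*(-7) = 7/3 ≈ 2.3333)
M(Z) = 4 + 2*Z²/3 + 4*Z/3 (M(Z) = ((Z² + Z*Z) + (Z + 3)*4)/3 = ((Z² + Z²) + (3 + Z)*4)/3 = (2*Z² + (12 + 4*Z))/3 = (12 + 2*Z² + 4*Z)/3 = 4 + 2*Z²/3 + 4*Z/3)
Y*M(Q) = 8*(4 + 2*(7/3)²/3 + (4/3)*(7/3)) = 8*(4 + (⅔)*(49/9) + 28/9) = 8*(4 + 98/27 + 28/9) = 8*(290/27) = 2320/27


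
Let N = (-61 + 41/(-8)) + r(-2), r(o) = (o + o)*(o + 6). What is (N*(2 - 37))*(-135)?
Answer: -3104325/8 ≈ -3.8804e+5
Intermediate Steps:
r(o) = 2*o*(6 + o) (r(o) = (2*o)*(6 + o) = 2*o*(6 + o))
N = -657/8 (N = (-61 + 41/(-8)) + 2*(-2)*(6 - 2) = (-61 + 41*(-⅛)) + 2*(-2)*4 = (-61 - 41/8) - 16 = -529/8 - 16 = -657/8 ≈ -82.125)
(N*(2 - 37))*(-135) = -657*(2 - 37)/8*(-135) = -657/8*(-35)*(-135) = (22995/8)*(-135) = -3104325/8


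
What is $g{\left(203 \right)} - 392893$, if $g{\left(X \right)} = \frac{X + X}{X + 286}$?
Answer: $- \frac{192124271}{489} \approx -3.9289 \cdot 10^{5}$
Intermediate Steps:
$g{\left(X \right)} = \frac{2 X}{286 + X}$
$g{\left(203 \right)} - 392893 = 2 \cdot 203 \frac{1}{286 + 203} - 392893 = 2 \cdot 203 \cdot \frac{1}{489} - 392893 = \frac{406}{489} - 392893 = - \frac{192124271}{489}$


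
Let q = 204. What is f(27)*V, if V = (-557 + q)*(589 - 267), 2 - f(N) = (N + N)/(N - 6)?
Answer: 64952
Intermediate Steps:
f(N) = 2 - 2*N/(-6 + N) (f(N) = 2 - (N + N)/(N - 6) = 2 - 2*N/(-6 + N))
V = -113666 (V = (-557 + 204)*(589 - 267) = -353*322 = -113666)
f(27)*V = -12/(-6 + 27)*(-113666) = -12/21*(-113666) = -12*1/21*(-113666) = -4/7*(-113666) = 64952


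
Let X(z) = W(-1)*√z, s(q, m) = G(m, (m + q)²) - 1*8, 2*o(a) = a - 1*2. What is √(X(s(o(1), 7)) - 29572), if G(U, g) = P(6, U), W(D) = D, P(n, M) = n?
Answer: √(-29572 - I*√2) ≈ 0.0041 - 171.97*I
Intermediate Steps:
o(a) = -1 + a/2 (o(a) = (a - 1*2)/2 = (a - 2)/2 = (-2 + a)/2 = -1 + a/2)
G(U, g) = 6
s(q, m) = -2 (s(q, m) = 6 - 1*8 = 6 - 8 = -2)
X(z) = -√z
√(X(s(o(1), 7)) - 29572) = √(-√(-2) - 29572) = √(-I*√2 - 29572) = √(-29572 - I*√2)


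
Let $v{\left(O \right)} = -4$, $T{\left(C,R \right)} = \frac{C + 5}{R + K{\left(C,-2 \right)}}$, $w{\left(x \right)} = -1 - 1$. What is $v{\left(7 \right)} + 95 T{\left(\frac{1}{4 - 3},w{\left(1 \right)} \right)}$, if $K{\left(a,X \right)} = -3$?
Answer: $-118$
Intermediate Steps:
$w{\left(x \right)} = -2$ ($w{\left(x \right)} = -1 - 1 = -2$)
$T{\left(C,R \right)} = \frac{5 + C}{-3 + R}$ ($T{\left(C,R \right)} = \frac{C + 5}{R - 3} = \frac{5 + C}{-3 + R}$)
$v{\left(7 \right)} + 95 T{\left(\frac{1}{4 - 3},w{\left(1 \right)} \right)} = -4 + 95 \frac{5 + \frac{1}{4 - 3}}{-3 - 2} = -4 + 95 \frac{5 + 1^{-1}}{-5} = -4 + 95 \left(- \frac{5 + 1}{5}\right) = -4 + 95 \left(\left(- \frac{1}{5}\right) 6\right) = -4 + 95 \left(- \frac{6}{5}\right) = -4 - 114 = -118$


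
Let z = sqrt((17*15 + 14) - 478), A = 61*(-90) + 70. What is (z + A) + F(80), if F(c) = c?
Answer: -5340 + I*sqrt(209) ≈ -5340.0 + 14.457*I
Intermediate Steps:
A = -5420 (A = -5490 + 70 = -5420)
z = I*sqrt(209) (z = sqrt((255 + 14) - 478) = sqrt(269 - 478) = sqrt(-209) = I*sqrt(209) ≈ 14.457*I)
(z + A) + F(80) = (I*sqrt(209) - 5420) + 80 = (-5420 + I*sqrt(209)) + 80 = -5340 + I*sqrt(209)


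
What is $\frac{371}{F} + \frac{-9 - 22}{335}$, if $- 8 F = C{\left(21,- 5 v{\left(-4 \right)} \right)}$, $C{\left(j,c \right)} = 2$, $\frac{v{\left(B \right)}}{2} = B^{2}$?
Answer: $- \frac{497171}{335} \approx -1484.1$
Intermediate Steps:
$v{\left(B \right)} = 2 B^{2}$
$F = - \frac{1}{4}$ ($F = \left(- \frac{1}{8}\right) 2 = - \frac{1}{4} \approx -0.25$)
$\frac{371}{F} + \frac{-9 - 22}{335} = \frac{371}{- \frac{1}{4}} + \frac{-9 - 22}{335} = 371 \left(-4\right) + \left(-9 - 22\right) \frac{1}{335} = -1484 - \frac{31}{335} = - \frac{497171}{335}$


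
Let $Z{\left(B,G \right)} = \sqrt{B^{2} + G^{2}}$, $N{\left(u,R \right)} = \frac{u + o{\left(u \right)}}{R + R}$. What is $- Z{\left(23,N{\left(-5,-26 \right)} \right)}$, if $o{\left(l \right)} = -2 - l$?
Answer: $- \frac{\sqrt{357605}}{26} \approx -23.0$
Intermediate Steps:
$N{\left(u,R \right)} = - \frac{1}{R}$ ($N{\left(u,R \right)} = \frac{u - \left(2 + u\right)}{R + R} = - \frac{2}{2 R} = - 2 \frac{1}{2 R} = - \frac{1}{R}$)
$- Z{\left(23,N{\left(-5,-26 \right)} \right)} = - \sqrt{23^{2} + \left(- \frac{1}{-26}\right)^{2}} = - \sqrt{529 + \left(\left(-1\right) \left(- \frac{1}{26}\right)\right)^{2}} = - \sqrt{529 + \left(\frac{1}{26}\right)^{2}} = - \sqrt{529 + \frac{1}{676}} = - \sqrt{\frac{357605}{676}} = - \frac{\sqrt{357605}}{26}$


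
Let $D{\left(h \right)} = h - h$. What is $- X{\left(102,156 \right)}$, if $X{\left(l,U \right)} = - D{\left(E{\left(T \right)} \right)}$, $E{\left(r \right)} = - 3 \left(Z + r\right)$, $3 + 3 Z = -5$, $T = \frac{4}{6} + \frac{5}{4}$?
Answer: $0$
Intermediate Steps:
$T = \frac{23}{12}$ ($T = 4 \cdot \frac{1}{6} + 5 \cdot \frac{1}{4} = \frac{2}{3} + \frac{5}{4} = \frac{23}{12} \approx 1.9167$)
$Z = - \frac{8}{3}$ ($Z = -1 + \frac{1}{3} \left(-5\right) = -1 - \frac{5}{3} = - \frac{8}{3} \approx -2.6667$)
$E{\left(r \right)} = 8 - 3 r$ ($E{\left(r \right)} = - 3 \left(- \frac{8}{3} + r\right) = 8 - 3 r$)
$D{\left(h \right)} = 0$
$X{\left(l,U \right)} = 0$ ($X{\left(l,U \right)} = \left(-1\right) 0 = 0$)
$- X{\left(102,156 \right)} = \left(-1\right) 0 = 0$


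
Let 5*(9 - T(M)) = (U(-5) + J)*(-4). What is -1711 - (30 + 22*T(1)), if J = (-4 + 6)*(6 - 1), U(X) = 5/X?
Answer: -10487/5 ≈ -2097.4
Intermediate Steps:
J = 10 (J = 2*5 = 10)
T(M) = 81/5 (T(M) = 9 - (5/(-5) + 10)*(-4)/5 = 9 - (5*(-1/5) + 10)*(-4)/5 = 9 - (-1 + 10)*(-4)/5 = 9 - 9*(-4)/5 = 9 - 1/5*(-36) = 9 + 36/5 = 81/5)
-1711 - (30 + 22*T(1)) = -1711 - (30 + 22*(81/5)) = -1711 - (30 + 1782/5) = -1711 - 1*1932/5 = -1711 - 1932/5 = -10487/5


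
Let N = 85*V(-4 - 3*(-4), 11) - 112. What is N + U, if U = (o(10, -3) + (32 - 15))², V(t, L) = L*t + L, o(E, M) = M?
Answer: 8499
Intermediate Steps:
V(t, L) = L + L*t
N = 8303 (N = 85*(11*(1 + (-4 - 3*(-4)))) - 112 = 85*(11*(1 + (-4 + 12))) - 112 = 85*(11*(1 + 8)) - 112 = 85*(11*9) - 112 = 85*99 - 112 = 8415 - 112 = 8303)
U = 196 (U = (-3 + (32 - 15))² = (-3 + 17)² = 14² = 196)
N + U = 8303 + 196 = 8499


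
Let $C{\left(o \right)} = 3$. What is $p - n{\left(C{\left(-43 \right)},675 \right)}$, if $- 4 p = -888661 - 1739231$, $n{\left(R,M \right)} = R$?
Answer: $656970$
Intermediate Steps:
$p = 656973$ ($p = - \frac{-888661 - 1739231}{4} = \left(- \frac{1}{4}\right) \left(-2627892\right) = 656973$)
$p - n{\left(C{\left(-43 \right)},675 \right)} = 656973 - 3 = 656970$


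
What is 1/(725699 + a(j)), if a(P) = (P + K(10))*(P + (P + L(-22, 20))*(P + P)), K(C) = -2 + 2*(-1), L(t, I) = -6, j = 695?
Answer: 1/662983554 ≈ 1.5083e-9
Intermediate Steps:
K(C) = -4 (K(C) = -2 - 2 = -4)
a(P) = (-4 + P)*(P + 2*P*(-6 + P)) (a(P) = (P - 4)*(P + (P - 6)*(P + P)) = (-4 + P)*(P + (-6 + P)*(2*P)) = (-4 + P)*(P + 2*P*(-6 + P)))
1/(725699 + a(j)) = 1/(725699 + 695*(44 - 19*695 + 2*695**2)) = 1/(725699 + 695*(44 - 13205 + 2*483025)) = 1/(725699 + 695*(44 - 13205 + 966050)) = 1/(725699 + 695*952889) = 1/(725699 + 662257855) = 1/662983554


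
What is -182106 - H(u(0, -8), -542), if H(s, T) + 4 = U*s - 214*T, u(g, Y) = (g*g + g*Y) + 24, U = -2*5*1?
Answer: -297850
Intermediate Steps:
U = -10 (U = -10*1 = -10)
u(g, Y) = 24 + g² + Y*g (u(g, Y) = (g² + Y*g) + 24 = 24 + g² + Y*g)
H(s, T) = -4 - 214*T - 10*s (H(s, T) = -4 + (-10*s - 214*T) = -4 + (-214*T - 10*s) = -4 - 214*T - 10*s)
-182106 - H(u(0, -8), -542) = -182106 - (-4 - 214*(-542) - 10*(24 + 0² - 8*0)) = -182106 - (-4 + 115988 - 10*(24 + 0 + 0)) = -182106 - (-4 + 115988 - 10*24) = -182106 - (-4 + 115988 - 240) = -182106 - 1*115744 = -182106 - 115744 = -297850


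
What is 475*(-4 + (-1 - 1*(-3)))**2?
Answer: 1900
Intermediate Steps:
475*(-4 + (-1 - 1*(-3)))**2 = 475*(-4 + (-1 + 3))**2 = 475*(-4 + 2)**2 = 475*(-2)**2 = 475*4 = 1900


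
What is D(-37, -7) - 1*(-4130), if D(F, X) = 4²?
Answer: 4146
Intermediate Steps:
D(F, X) = 16
D(-37, -7) - 1*(-4130) = 16 - 1*(-4130) = 16 + 4130 = 4146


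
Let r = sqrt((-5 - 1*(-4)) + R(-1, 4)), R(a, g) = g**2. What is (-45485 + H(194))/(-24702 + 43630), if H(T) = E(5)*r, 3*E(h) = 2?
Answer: -45485/18928 + sqrt(15)/28392 ≈ -2.4029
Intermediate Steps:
E(h) = 2/3 (E(h) = (1/3)*2 = 2/3)
r = sqrt(15) (r = sqrt((-5 - 1*(-4)) + 4**2) = sqrt((-5 + 4) + 16) = sqrt(-1 + 16) = sqrt(15) ≈ 3.8730)
H(T) = 2*sqrt(15)/3
(-45485 + H(194))/(-24702 + 43630) = (-45485 + 2*sqrt(15)/3)/(-24702 + 43630) = (-45485 + 2*sqrt(15)/3)/18928 = (-45485 + 2*sqrt(15)/3)*(1/18928) = -45485/18928 + sqrt(15)/28392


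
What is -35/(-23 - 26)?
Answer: 5/7 ≈ 0.71429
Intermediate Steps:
-35/(-23 - 26) = -35/(-49) = -1/49*(-35) = 5/7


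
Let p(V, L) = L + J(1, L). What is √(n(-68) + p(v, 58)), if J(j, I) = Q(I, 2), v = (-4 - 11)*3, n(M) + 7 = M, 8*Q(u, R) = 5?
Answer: I*√262/4 ≈ 4.0466*I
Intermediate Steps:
Q(u, R) = 5/8 (Q(u, R) = (⅛)*5 = 5/8)
n(M) = -7 + M
v = -45 (v = -15*3 = -45)
J(j, I) = 5/8
p(V, L) = 5/8 + L (p(V, L) = L + 5/8 = 5/8 + L)
√(n(-68) + p(v, 58)) = √((-7 - 68) + (5/8 + 58)) = √(-75 + 469/8) = √(-131/8) = I*√262/4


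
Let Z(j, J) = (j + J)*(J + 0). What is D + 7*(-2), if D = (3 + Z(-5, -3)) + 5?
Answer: 18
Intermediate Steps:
Z(j, J) = J*(J + j) (Z(j, J) = (J + j)*J = J*(J + j))
D = 32 (D = (3 - 3*(-3 - 5)) + 5 = (3 - 3*(-8)) + 5 = (3 + 24) + 5 = 27 + 5 = 32)
D + 7*(-2) = 32 + 7*(-2) = 32 - 14 = 18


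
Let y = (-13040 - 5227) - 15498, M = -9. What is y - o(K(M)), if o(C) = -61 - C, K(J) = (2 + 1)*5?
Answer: -33689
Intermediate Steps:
y = -33765 (y = -18267 - 15498 = -33765)
K(J) = 15 (K(J) = 3*5 = 15)
y - o(K(M)) = -33765 - (-61 - 1*15) = -33765 - (-61 - 15) = -33765 - 1*(-76) = -33765 + 76 = -33689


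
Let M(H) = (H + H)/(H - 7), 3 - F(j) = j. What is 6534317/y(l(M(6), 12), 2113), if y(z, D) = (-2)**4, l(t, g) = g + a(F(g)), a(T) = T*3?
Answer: 6534317/16 ≈ 4.0840e+5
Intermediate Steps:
F(j) = 3 - j
a(T) = 3*T
M(H) = 2*H/(-7 + H) (M(H) = (2*H)/(-7 + H) = 2*H/(-7 + H))
l(t, g) = 9 - 2*g (l(t, g) = g + 3*(3 - g) = g + (9 - 3*g) = 9 - 2*g)
y(z, D) = 16
6534317/y(l(M(6), 12), 2113) = 6534317/16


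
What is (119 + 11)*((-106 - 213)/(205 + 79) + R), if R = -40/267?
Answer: -6274645/37914 ≈ -165.50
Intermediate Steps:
R = -40/267 (R = -40*1/267 = -40/267 ≈ -0.14981)
(119 + 11)*((-106 - 213)/(205 + 79) + R) = (119 + 11)*((-106 - 213)/(205 + 79) - 40/267) = 130*(-319/284 - 40/267) = 130*(-96533/75828) = -6274645/37914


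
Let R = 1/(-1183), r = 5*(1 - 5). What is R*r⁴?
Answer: -160000/1183 ≈ -135.25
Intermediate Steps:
r = -20 (r = 5*(-4) = -20)
R = -1/1183 ≈ -0.00084531
R*r⁴ = -1/1183*(-20)⁴ = -1/1183*160000 = -160000/1183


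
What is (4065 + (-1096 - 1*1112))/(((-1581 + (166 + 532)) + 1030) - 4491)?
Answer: -619/1448 ≈ -0.42749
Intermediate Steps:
(4065 + (-1096 - 1*1112))/(((-1581 + (166 + 532)) + 1030) - 4491) = (4065 + (-1096 - 1112))/(((-1581 + 698) + 1030) - 4491) = (4065 - 2208)/((-883 + 1030) - 4491) = 1857/(147 - 4491) = 1857/(-4344) = 1857*(-1/4344) = -619/1448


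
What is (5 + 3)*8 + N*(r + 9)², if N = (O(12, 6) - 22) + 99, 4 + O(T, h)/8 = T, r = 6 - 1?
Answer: 27700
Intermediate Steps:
r = 5
O(T, h) = -32 + 8*T
N = 141 (N = ((-32 + 8*12) - 22) + 99 = ((-32 + 96) - 22) + 99 = (64 - 22) + 99 = 42 + 99 = 141)
(5 + 3)*8 + N*(r + 9)² = (5 + 3)*8 + 141*(5 + 9)² = 8*8 + 141*14² = 64 + 141*196 = 64 + 27636 = 27700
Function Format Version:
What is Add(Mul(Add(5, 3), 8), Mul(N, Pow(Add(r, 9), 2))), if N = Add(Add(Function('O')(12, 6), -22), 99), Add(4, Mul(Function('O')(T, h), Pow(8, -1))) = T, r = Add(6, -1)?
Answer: 27700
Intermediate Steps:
r = 5
Function('O')(T, h) = Add(-32, Mul(8, T))
N = 141 (N = Add(Add(Add(-32, Mul(8, 12)), -22), 99) = Add(Add(Add(-32, 96), -22), 99) = Add(Add(64, -22), 99) = Add(42, 99) = 141)
Add(Mul(Add(5, 3), 8), Mul(N, Pow(Add(r, 9), 2))) = Add(Mul(Add(5, 3), 8), Mul(141, Pow(Add(5, 9), 2))) = Add(Mul(8, 8), Mul(141, Pow(14, 2))) = Add(64, Mul(141, 196)) = Add(64, 27636) = 27700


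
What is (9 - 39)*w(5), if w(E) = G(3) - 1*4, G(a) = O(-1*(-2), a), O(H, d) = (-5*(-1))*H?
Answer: -180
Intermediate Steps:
O(H, d) = 5*H
G(a) = 10 (G(a) = 5*(-1*(-2)) = 5*2 = 10)
w(E) = 6 (w(E) = 10 - 1*4 = 10 - 4 = 6)
(9 - 39)*w(5) = (9 - 39)*6 = -30*6 = -180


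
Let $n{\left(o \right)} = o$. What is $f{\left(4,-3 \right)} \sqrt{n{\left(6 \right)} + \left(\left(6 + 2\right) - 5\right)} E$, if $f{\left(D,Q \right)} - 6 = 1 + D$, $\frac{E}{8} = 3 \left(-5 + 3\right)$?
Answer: $-1584$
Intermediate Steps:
$E = -48$ ($E = 8 \cdot 3 \left(-5 + 3\right) = 8 \cdot 3 \left(-2\right) = 8 \left(-6\right) = -48$)
$f{\left(D,Q \right)} = 7 + D$ ($f{\left(D,Q \right)} = 6 + \left(1 + D\right) = 7 + D$)
$f{\left(4,-3 \right)} \sqrt{n{\left(6 \right)} + \left(\left(6 + 2\right) - 5\right)} E = \left(7 + 4\right) \sqrt{6 + \left(\left(6 + 2\right) - 5\right)} \left(-48\right) = 11 \sqrt{6 + \left(8 - 5\right)} \left(-48\right) = 11 \sqrt{6 + 3} \left(-48\right) = 11 \sqrt{9} \left(-48\right) = 11 \cdot 3 \left(-48\right) = 33 \left(-48\right) = -1584$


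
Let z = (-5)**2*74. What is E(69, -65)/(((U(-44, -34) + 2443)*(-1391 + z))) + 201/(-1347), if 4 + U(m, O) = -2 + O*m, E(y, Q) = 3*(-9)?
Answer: -4480136/30020589 ≈ -0.14924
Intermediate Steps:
E(y, Q) = -27
z = 1850 (z = 25*74 = 1850)
U(m, O) = -6 + O*m (U(m, O) = -4 + (-2 + O*m) = -6 + O*m)
E(69, -65)/(((U(-44, -34) + 2443)*(-1391 + z))) + 201/(-1347) = -27*1/((-1391 + 1850)*((-6 - 34*(-44)) + 2443)) + 201/(-1347) = -27*1/(459*((-6 + 1496) + 2443)) + 201*(-1/1347) = -27*1/(459*(1490 + 2443)) - 67/449 = -27/(3933*459) - 67/449 = -27/1805247 - 67/449 = -27*1/1805247 - 67/449 = -1/66861 - 67/449 = -4480136/30020589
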